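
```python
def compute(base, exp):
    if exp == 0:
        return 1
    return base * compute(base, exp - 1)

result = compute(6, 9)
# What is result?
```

compute(6, 9) = 6 * 6 * 6 * 6 * 6 * 6 * 6 * 6 * 6 = 10077696

Answer: 10077696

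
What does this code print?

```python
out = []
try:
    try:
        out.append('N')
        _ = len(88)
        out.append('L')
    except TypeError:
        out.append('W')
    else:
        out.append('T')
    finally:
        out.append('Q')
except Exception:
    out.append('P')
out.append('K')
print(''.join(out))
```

Execution trace: 'N' (inner try body) → 'W' (inner except TypeError) → 'Q' (inner finally) → 'K' (after the try/except). Output: NWQK

Answer: NWQK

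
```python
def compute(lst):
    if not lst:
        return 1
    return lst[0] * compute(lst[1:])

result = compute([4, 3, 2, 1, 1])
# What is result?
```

Product over [4, 3, 2, 1, 1] = 4 * 3 * 2 * 1 * 1 = 24

Answer: 24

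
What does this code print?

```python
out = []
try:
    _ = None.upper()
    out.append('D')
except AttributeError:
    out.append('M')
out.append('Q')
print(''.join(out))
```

Execution trace: 'M' (except AttributeError) → 'Q' (after the try/except). Output: MQ

Answer: MQ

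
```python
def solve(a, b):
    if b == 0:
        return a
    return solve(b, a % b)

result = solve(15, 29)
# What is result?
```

solve(15, 29) -> solve(29, 15) -> solve(15, 14) -> solve(14, 1) -> solve(1, 0) -> 1

Answer: 1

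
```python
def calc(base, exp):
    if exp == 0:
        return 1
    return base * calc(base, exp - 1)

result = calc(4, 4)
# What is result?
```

calc(4, 4) = 4 * 4 * 4 * 4 = 256

Answer: 256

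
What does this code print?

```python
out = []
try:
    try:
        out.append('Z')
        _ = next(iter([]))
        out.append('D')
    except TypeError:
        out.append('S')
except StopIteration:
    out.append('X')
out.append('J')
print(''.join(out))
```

Execution trace: 'Z' (try body) → 'X' (outer except StopIteration) → 'J' (after the try/except). Output: ZXJ

Answer: ZXJ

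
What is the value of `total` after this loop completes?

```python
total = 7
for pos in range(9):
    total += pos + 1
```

Start at 7, add 1 to 9 = 52
`total` takes the values: 7 → 8 → 10 → 13 → 17 → 22 → 28 → 35 → 43 → 52

Answer: 52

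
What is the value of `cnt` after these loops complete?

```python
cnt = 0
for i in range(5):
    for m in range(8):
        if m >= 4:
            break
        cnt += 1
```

Inner breaks at 4, outer runs 5 times
`cnt` takes the values: 0 → 1 → 2 → 3 → 4 → 5 → 6 → 7 → 8 → 9 → 10 → 11 → 12 → 13 → 14 → 15 → 16 → 17 → 18 → 19 → 20

Answer: 20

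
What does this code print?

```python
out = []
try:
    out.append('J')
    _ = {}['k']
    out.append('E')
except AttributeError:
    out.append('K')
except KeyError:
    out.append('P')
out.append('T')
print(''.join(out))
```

Execution trace: 'J' (try body) → 'P' (except KeyError) → 'T' (after the try/except). Output: JPT

Answer: JPT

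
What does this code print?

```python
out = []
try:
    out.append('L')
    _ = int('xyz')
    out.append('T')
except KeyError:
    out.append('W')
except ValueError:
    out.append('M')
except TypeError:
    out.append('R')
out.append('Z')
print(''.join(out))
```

Execution trace: 'L' (try body) → 'M' (except ValueError) → 'Z' (after the try/except). Output: LMZ

Answer: LMZ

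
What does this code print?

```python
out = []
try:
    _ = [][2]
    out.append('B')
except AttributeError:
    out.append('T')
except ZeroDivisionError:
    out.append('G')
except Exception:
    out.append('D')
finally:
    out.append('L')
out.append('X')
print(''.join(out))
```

Execution trace: 'D' (except Exception) → 'L' (finally) → 'X' (after the try/except). Output: DLX

Answer: DLX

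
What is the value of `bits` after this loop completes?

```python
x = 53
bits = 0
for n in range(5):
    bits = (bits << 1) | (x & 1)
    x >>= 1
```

Reverse lowest 5 bits of 53
`bits` takes the values: 0 → 1 → 2 → 5 → 10 → 21

Answer: 21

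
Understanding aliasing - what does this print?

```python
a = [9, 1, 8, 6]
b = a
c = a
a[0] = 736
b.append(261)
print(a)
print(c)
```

Key concept: multiple aliases.
Step by step:
`a = [9, 1, 8, 6]` → a = [9, 1, 8, 6]
`b = a` → b = [9, 1, 8, 6] (same object as a)
`c = a` → c = [9, 1, 8, 6] (same object as a, b)
`a[0] = 736` → a = [736, 1, 8, 6] (same object as b, c); b = [736, 1, 8, 6] (same object as a, c); c = [736, 1, 8, 6] (same object as a, b)
`b.append(261)` → a = [736, 1, 8, 6, 261] (same object as b, c); b = [736, 1, 8, 6, 261] (same object as a, c); c = [736, 1, 8, 6, 261] (same object as a, b)
`print(a)` → prints [736, 1, 8, 6, 261]
`print(c)` → prints [736, 1, 8, 6, 261]

Answer:
[736, 1, 8, 6, 261]
[736, 1, 8, 6, 261]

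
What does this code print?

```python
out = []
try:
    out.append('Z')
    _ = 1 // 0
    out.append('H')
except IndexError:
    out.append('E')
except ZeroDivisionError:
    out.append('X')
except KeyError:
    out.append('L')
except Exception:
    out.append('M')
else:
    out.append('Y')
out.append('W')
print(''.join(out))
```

Execution trace: 'Z' (try body) → 'X' (except ZeroDivisionError) → 'W' (after the try/except). Output: ZXW

Answer: ZXW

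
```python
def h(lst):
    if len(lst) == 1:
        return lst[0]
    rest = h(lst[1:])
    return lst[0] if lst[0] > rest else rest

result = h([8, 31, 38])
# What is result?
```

Recursive max over [8, 31, 38] = 38

Answer: 38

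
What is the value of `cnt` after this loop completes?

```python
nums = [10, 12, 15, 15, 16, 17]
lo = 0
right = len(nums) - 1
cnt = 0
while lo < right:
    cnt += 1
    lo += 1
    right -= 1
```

Iterations until pointers meet (list length 6)
`cnt` takes the values: 0 → 1 → 2 → 3

Answer: 3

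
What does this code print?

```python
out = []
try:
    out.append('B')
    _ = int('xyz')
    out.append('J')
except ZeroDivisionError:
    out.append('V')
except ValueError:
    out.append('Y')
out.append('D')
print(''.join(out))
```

Execution trace: 'B' (try body) → 'Y' (except ValueError) → 'D' (after the try/except). Output: BYD

Answer: BYD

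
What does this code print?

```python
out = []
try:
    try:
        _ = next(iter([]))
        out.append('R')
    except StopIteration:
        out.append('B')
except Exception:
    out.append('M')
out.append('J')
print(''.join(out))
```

Execution trace: 'B' (inner except StopIteration) → 'J' (after the try/except). Output: BJ

Answer: BJ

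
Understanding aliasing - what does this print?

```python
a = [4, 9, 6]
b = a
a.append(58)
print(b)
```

Key concept: basic list aliasing.
Step by step:
`a = [4, 9, 6]` → a = [4, 9, 6]
`b = a` → b = [4, 9, 6] (same object as a)
`a.append(58)` → a = [4, 9, 6, 58] (same object as b); b = [4, 9, 6, 58] (same object as a)
`print(b)` → prints [4, 9, 6, 58]

Answer: [4, 9, 6, 58]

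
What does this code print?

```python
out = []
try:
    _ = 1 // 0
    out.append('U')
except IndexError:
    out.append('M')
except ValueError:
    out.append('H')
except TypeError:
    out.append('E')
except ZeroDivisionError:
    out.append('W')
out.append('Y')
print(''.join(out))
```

Execution trace: 'W' (except ZeroDivisionError) → 'Y' (after the try/except). Output: WY

Answer: WY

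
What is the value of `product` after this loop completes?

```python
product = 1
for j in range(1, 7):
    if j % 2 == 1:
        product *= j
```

Product of odd numbers 1 to 6
`product` takes the values: 1 → 3 → 15

Answer: 15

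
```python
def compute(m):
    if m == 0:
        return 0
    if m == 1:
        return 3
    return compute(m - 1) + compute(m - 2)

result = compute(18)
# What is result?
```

Build up from base cases: compute(0)=0, compute(1)=3, compute(2)=3, compute(3)=6, compute(4)=9, compute(5)=15, compute(6)=24, ..., compute(18)=7752

Answer: 7752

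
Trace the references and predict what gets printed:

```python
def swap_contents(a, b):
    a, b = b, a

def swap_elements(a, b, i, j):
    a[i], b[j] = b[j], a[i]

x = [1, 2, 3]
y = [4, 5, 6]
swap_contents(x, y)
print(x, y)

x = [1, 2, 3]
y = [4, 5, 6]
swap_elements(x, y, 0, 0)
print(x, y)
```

Key concept: parameter rebinding vs mutation.
Step by step:
`x = [1, 2, 3]` → x = [1, 2, 3]
`y = [4, 5, 6]` → y = [4, 5, 6]
`swap_contents(x, y)` → no visible change to tracked variables
`print(x, y)` → prints [1, 2, 3] [4, 5, 6]
`x = [1, 2, 3]` → x = [1, 2, 3]
`y = [4, 5, 6]` → y = [4, 5, 6]
`swap_elements(x, y, 0, 0)` → x = [4, 2, 3]; y = [1, 5, 6]
`print(x, y)` → prints [4, 2, 3] [1, 5, 6]

Answer:
[1, 2, 3] [4, 5, 6]
[4, 2, 3] [1, 5, 6]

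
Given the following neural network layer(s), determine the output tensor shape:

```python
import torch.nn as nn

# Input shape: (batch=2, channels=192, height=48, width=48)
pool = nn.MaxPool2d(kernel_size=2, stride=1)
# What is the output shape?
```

Input: (2, 192, 48, 48) -> Output: (2, 192, 47, 47)

Answer: (2, 192, 47, 47)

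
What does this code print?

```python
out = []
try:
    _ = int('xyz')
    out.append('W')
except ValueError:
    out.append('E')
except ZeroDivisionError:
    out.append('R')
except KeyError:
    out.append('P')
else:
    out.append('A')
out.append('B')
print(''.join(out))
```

Execution trace: 'E' (except ValueError) → 'B' (after the try/except). Output: EB

Answer: EB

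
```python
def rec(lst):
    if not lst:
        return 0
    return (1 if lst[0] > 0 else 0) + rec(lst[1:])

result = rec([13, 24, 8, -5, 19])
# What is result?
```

Count of positive elements in [13, 24, 8, -5, 19] = 4

Answer: 4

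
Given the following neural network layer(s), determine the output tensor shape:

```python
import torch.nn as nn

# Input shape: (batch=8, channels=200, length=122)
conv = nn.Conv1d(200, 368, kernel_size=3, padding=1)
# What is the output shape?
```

Input: (8, 200, 122) -> Output: (8, 368, 122)

Answer: (8, 368, 122)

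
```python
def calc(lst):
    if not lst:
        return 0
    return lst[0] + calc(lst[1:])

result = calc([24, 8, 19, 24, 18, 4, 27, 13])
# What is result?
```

24 + 8 + 19 + 24 + 18 + 4 + 27 + 13 + 0 = 137

Answer: 137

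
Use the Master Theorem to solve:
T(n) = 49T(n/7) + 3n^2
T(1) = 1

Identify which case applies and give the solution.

a=49, b=7, f(n)=3n^2. log_7(49) = 2. Since c=2 = 2, Case 2 applies: T(n) = Θ(n^log_b(a) · log n) = O(n^2 log n).

Answer: O(n^2 log n) - Case 2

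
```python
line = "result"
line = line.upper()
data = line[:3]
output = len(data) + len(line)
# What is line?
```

Trace:
`line = "result"` → line = 'result'
`line = line.upper()` → line = 'RESULT'
`data = line[:3]` → data = 'RES'
`output = len(data) + len(line)` → output = 9
So line = 'RESULT'

Answer: 'RESULT'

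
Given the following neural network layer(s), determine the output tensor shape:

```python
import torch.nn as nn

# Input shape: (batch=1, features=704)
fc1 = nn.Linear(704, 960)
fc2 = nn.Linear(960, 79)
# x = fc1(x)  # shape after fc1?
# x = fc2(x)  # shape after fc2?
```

Input: (1, 704) -> after fc1: (1, 960) -> Output: (1, 79)

Answer: (1, 79)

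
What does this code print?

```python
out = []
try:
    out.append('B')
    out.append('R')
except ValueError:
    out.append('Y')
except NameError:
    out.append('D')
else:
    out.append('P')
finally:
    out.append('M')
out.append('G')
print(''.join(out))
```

Execution trace: 'B' (try body) → 'R' (try body, no exception) → 'P' (else) → 'M' (finally) → 'G' (after the try/except). Output: BRPMG

Answer: BRPMG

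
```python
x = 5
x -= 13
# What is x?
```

Trace:
`x = 5` → x = 5
`x -= 13` → x = -8
So x = -8

Answer: -8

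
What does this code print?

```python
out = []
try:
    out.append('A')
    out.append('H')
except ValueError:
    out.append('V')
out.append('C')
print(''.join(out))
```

Execution trace: 'A' (try body) → 'H' (try body, no exception) → 'C' (after the try/except). Output: AHC

Answer: AHC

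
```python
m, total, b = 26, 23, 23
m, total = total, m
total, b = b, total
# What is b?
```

Trace:
`m, total, b = 26, 23, 23` → m = 26; total = 23; b = 23
`m, total = total, m` → m = 23; total = 26
`total, b = b, total` → total = 23; b = 26
So b = 26

Answer: 26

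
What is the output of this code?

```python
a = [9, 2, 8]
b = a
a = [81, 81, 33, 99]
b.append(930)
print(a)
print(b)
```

Key concept: rebinding vs mutation: a is rebound to a new list, b still points at the original.
Step by step:
`a = [9, 2, 8]` → a = [9, 2, 8]
`b = a` → b = [9, 2, 8] (same object as a)
`a = [81, 81, 33, 99]` → a = [81, 81, 33, 99]
`b.append(930)` → b = [9, 2, 8, 930]
`print(a)` → prints [81, 81, 33, 99]
`print(b)` → prints [9, 2, 8, 930]

Answer:
[81, 81, 33, 99]
[9, 2, 8, 930]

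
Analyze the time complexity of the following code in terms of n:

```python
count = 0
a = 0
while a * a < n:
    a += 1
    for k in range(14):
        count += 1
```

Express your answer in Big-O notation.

Each loop level contributes: √n × 1. Multiplying the contributions gives O(√n).

Answer: O(√n)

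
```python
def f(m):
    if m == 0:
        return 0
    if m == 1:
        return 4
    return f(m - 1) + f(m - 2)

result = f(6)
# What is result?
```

Build up from base cases: f(0)=0, f(1)=4, f(2)=4, f(3)=8, f(4)=12, f(5)=20, f(6)=32

Answer: 32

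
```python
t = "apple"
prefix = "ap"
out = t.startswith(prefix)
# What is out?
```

Trace:
`t = "apple"` → t = 'apple'
`prefix = "ap"` → prefix = 'ap'
`out = t.startswith(prefix)` → out = True
So out = True

Answer: True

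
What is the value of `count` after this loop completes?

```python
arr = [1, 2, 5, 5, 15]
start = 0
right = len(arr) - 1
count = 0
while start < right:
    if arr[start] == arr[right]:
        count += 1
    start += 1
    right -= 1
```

Count matching pairs from ends
`count` takes the values: 0

Answer: 0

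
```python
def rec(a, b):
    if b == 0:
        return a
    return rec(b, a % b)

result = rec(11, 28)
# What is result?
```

rec(11, 28) -> rec(28, 11) -> rec(11, 6) -> rec(6, 5) -> rec(5, 1) -> rec(1, 0) -> 1

Answer: 1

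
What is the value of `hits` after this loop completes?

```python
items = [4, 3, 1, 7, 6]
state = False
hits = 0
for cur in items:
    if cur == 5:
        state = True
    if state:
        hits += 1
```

Count elements after first 5 in [4, 3, 1, 7, 6]
`hits` takes the values: 0

Answer: 0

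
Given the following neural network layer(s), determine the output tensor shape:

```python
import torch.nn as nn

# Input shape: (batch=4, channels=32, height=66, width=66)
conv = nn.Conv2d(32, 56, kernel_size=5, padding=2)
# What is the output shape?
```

Input: (4, 32, 66, 66) -> Output: (4, 56, 66, 66)

Answer: (4, 56, 66, 66)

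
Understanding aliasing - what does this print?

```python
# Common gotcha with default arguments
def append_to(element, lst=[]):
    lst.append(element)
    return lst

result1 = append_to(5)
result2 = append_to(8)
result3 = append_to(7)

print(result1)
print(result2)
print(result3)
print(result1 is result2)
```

Key concept: mutable default argument gotcha.
Step by step:
`result1 = append_to(5)` → result1 = [5]
`result2 = append_to(8)` → result1 = [5, 8] (same object as result2); result2 = [5, 8] (same object as result1)
`result3 = append_to(7)` → result1 = [5, 8, 7] (same object as result2, result3); result2 = [5, 8, 7] (same object as result1, result3); result3 = [5, 8, 7] (same object as result1, result2)
`print(result1)` → prints [5, 8, 7]
`print(result2)` → prints [5, 8, 7]
`print(result3)` → prints [5, 8, 7]
`print(result1 is result2)` → prints True

Answer:
[5, 8, 7]
[5, 8, 7]
[5, 8, 7]
True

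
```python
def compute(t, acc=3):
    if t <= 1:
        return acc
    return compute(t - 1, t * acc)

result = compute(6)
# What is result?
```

Accumulator trace (n, acc): (6, 3) -> (5, 18) -> (4, 90) -> (3, 360) -> (2, 1080) -> (1, 2160) -> return 2160

Answer: 2160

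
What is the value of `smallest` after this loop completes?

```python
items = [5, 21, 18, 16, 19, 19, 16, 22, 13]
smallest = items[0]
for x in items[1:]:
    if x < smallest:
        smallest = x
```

Minimum of [5, 21, 18, 16, 19, 19, 16, 22, 13]
`smallest` takes the values: 5

Answer: 5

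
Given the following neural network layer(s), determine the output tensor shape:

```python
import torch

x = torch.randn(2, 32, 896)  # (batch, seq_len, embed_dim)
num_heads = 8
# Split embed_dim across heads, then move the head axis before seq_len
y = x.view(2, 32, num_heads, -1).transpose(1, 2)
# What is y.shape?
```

Input: (2, 32, 896) -> head_dim = 896 // 8 = 112; after view: (2, 32, 8, 112) -> after transpose(1, 2): (2, 8, 32, 112) -> Output: (2, 8, 32, 112)

Answer: (2, 8, 32, 112)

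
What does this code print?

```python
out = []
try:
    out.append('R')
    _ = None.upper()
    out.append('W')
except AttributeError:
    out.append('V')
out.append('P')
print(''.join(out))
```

Execution trace: 'R' (try body) → 'V' (except AttributeError) → 'P' (after the try/except). Output: RVP

Answer: RVP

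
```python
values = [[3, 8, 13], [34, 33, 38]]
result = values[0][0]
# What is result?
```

Trace:
`values = [[3, 8, 13], [34, 33, 38]]` → values = [[3, 8, 13], [34, 33, 38]]
`result = values[0][0]` → result = 3
So result = 3

Answer: 3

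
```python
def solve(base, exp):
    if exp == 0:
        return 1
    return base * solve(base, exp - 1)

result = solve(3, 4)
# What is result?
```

solve(3, 4) = 3 * 3 * 3 * 3 = 81

Answer: 81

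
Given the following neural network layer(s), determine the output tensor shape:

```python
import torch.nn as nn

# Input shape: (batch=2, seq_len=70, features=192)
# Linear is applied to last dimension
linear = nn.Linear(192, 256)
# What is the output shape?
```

Input: (2, 70, 192) -> Output: (2, 70, 256)

Answer: (2, 70, 256)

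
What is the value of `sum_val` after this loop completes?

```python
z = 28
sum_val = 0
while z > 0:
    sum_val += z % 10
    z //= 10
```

Sum digits of 28
`sum_val` takes the values: 0 → 8 → 10

Answer: 10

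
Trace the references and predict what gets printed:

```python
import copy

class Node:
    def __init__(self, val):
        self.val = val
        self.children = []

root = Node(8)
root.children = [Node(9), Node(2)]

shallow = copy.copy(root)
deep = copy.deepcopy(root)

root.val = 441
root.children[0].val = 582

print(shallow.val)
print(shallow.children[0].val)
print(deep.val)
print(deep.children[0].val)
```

Key concept: deep copy with custom objects.
Step by step:
`root = Node(8)` → root = Node(val=8, children=[])
`root.children = [Node(9), Node(2)]` → root = Node(val=8, children=[Node(val=9, children=[]), Node(val=2, children=[])])
`shallow = copy.copy(root)` → shallow = Node(val=8, children=[Node(val=9, children=[]), Node(val=2, children=[])])
`deep = copy.deepcopy(root)` → deep = Node(val=8, children=[Node(val=9, children=[]), Node(val=2, children=[])])
`root.val = 441` → root = Node(val=441, children=[Node(val=9, children=[]), Node(val=2, children=[])])
`root.children[0].val = 582` → root = Node(val=441, children=[Node(val=582, children=[]), Node(val=2, children=[])]); shallow = Node(val=8, children=[Node(val=582, children=[]), Node(val=2, children=[])])
`print(shallow.val)` → prints 8
`print(shallow.children[0].val)` → prints 582
`print(deep.val)` → prints 8
`print(deep.children[0].val)` → prints 9

Answer:
8
582
8
9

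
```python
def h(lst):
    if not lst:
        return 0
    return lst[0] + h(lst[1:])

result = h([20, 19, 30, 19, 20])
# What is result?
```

20 + 19 + 30 + 19 + 20 + 0 = 108

Answer: 108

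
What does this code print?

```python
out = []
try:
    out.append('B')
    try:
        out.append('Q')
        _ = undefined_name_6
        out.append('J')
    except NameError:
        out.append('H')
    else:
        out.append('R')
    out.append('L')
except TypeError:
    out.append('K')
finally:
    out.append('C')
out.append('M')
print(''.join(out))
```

Execution trace: 'B' (try body) → 'Q' (inner try body) → 'H' (inner except NameError) → 'L' (try body, no exception) → 'C' (finally) → 'M' (after the try/except). Output: BQHLCM

Answer: BQHLCM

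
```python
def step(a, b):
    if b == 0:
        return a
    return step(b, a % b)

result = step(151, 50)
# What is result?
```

step(151, 50) -> step(50, 1) -> step(1, 0) -> 1

Answer: 1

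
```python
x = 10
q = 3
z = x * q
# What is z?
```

Trace:
`x = 10` → x = 10
`q = 3` → q = 3
`z = x * q` → z = 30
So z = 30

Answer: 30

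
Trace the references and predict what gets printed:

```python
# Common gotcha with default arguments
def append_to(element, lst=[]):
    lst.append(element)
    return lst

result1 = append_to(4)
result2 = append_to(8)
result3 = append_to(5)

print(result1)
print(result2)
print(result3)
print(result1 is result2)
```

Key concept: mutable default argument gotcha.
Step by step:
`result1 = append_to(4)` → result1 = [4]
`result2 = append_to(8)` → result1 = [4, 8] (same object as result2); result2 = [4, 8] (same object as result1)
`result3 = append_to(5)` → result1 = [4, 8, 5] (same object as result2, result3); result2 = [4, 8, 5] (same object as result1, result3); result3 = [4, 8, 5] (same object as result1, result2)
`print(result1)` → prints [4, 8, 5]
`print(result2)` → prints [4, 8, 5]
`print(result3)` → prints [4, 8, 5]
`print(result1 is result2)` → prints True

Answer:
[4, 8, 5]
[4, 8, 5]
[4, 8, 5]
True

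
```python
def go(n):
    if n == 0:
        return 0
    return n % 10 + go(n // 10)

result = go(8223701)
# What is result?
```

Sum of digits of 8223701: 1 + 0 + 7 + 3 + 2 + 2 + 8 = 23

Answer: 23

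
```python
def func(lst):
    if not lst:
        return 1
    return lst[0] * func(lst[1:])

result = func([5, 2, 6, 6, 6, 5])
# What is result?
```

Product over [5, 2, 6, 6, 6, 5] = 5 * 2 * 6 * 6 * 6 * 5 = 10800

Answer: 10800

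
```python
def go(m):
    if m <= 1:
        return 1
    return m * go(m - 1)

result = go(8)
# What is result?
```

go(8) = 8 * 7 * 6 * 5 * 4 * 3 * 2 * 1 = 40320

Answer: 40320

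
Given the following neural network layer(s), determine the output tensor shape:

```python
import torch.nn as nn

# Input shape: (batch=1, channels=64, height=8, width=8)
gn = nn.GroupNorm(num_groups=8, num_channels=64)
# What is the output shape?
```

Input: (1, 64, 8, 8) -> Output: (1, 64, 8, 8)

Answer: (1, 64, 8, 8)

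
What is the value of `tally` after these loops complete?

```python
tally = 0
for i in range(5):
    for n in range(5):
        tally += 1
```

5 * 5 = 25
`tally` takes the values: 0 → 1 → 2 → 3 → 4 → 5 → 6 → 7 → 8 → 9 → 10 → 11 → 12 → 13 → 14 → 15 → 16 → 17 → 18 → 19 → 20 → 21 → 22 → 23 → 24 → 25

Answer: 25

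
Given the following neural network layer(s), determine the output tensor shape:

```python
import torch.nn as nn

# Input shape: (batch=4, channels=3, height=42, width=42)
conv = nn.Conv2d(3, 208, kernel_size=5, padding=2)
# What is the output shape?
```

Input: (4, 3, 42, 42) -> Output: (4, 208, 42, 42)

Answer: (4, 208, 42, 42)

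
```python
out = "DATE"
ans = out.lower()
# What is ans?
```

Trace:
`out = "DATE"` → out = 'DATE'
`ans = out.lower()` → ans = 'date'
So ans = 'date'

Answer: 'date'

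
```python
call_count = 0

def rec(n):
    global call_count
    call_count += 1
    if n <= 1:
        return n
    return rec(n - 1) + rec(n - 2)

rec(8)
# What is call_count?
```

Calls(n) = 1 + Calls(n-1) + Calls(n-2); Calls(0)=Calls(1)=1. For n=8 this gives 67.

Answer: 67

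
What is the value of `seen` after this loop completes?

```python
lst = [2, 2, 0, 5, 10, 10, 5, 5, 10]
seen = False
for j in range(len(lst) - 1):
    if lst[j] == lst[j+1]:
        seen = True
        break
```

Check consecutive duplicates in [2, 2, 0, 5, 10, 10, 5, 5, 10]
`seen` takes the values: False → True

Answer: True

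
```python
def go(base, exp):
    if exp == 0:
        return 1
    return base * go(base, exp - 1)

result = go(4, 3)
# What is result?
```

go(4, 3) = 4 * 4 * 4 = 64

Answer: 64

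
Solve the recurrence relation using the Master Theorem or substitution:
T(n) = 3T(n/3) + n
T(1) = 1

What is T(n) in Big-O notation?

By Master Theorem: a=3, b=3, f(n)=n. Since log_3(3) = 1 and f(n) = Θ(n^1), Case 2 applies. T(n) = O(n log n).

Answer: O(n log n)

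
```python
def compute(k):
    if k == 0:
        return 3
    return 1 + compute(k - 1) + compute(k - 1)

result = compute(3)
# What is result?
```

compute(k) = 1 + 2·compute(k-1), compute(0)=3. Closed form: (3+1)·2^3 - 1 = 31.

Answer: 31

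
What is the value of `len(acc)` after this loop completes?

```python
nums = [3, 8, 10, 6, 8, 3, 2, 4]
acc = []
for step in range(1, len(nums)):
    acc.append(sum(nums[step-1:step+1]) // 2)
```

Number of 2-element averages
`acc` takes the values: [] → [5] → [5, 9] → [5, 9, 8] → [5, 9, 8, 7] → [5, 9, 8, 7, 5] → [5, 9, 8, 7, 5, 2] → [5, 9, 8, 7, 5, 2, 3]
So `len(acc)` = 7

Answer: 7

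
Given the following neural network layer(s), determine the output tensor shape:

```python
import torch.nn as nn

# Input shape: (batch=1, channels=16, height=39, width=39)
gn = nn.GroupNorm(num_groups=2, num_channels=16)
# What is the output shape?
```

Input: (1, 16, 39, 39) -> Output: (1, 16, 39, 39)

Answer: (1, 16, 39, 39)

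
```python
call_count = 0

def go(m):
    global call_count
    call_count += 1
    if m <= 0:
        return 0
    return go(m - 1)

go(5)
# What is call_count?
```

Linear recursion stepping by 1: 6 calls from m=5 down to ≤0.

Answer: 6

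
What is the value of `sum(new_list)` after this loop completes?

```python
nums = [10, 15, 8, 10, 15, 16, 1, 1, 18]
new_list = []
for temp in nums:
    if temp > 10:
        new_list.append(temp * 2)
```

Sum of doubled values > 10
`new_list` takes the values: [] → [30] → [30, 30] → [30, 30, 32] → [30, 30, 32, 36]
So `sum(new_list)` = 128

Answer: 128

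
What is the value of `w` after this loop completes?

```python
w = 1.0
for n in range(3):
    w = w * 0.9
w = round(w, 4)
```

Exponential decay: 1.0 * 0.9^3
`w` takes the values: 1.0 → 0.9 → 0.81 → 0.729

Answer: 0.729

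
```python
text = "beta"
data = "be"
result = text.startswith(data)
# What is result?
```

Trace:
`text = "beta"` → text = 'beta'
`data = "be"` → data = 'be'
`result = text.startswith(data)` → result = True
So result = True

Answer: True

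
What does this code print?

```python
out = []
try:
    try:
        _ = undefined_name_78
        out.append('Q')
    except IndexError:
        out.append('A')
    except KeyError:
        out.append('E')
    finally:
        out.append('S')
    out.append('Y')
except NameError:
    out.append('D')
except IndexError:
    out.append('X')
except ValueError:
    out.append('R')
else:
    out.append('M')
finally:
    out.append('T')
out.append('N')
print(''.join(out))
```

Execution trace: 'S' (inner finally) → 'D' (except NameError) → 'T' (finally) → 'N' (after the try/except). Output: SDTN

Answer: SDTN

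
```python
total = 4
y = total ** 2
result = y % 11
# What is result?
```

Trace:
`total = 4` → total = 4
`y = total ** 2` → y = 16
`result = y % 11` → result = 5
So result = 5

Answer: 5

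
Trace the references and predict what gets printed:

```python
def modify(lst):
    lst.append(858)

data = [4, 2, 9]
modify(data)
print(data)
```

Key concept: function modifies passed list.
Step by step:
`data = [4, 2, 9]` → data = [4, 2, 9]
`modify(data)` → data = [4, 2, 9, 858]
`print(data)` → prints [4, 2, 9, 858]

Answer: [4, 2, 9, 858]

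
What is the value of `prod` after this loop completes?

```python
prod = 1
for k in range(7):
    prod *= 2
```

2^7 = 128
`prod` takes the values: 1 → 2 → 4 → 8 → 16 → 32 → 64 → 128

Answer: 128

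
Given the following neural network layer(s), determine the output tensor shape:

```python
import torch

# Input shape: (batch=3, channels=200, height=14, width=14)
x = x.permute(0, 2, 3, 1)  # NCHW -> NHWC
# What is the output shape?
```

Input: (3, 200, 14, 14) -> Output: (3, 14, 14, 200)

Answer: (3, 14, 14, 200)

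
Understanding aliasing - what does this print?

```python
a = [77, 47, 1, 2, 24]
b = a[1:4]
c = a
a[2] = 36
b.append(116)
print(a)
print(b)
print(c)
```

Key concept: slice vs alias.
Step by step:
`a = [77, 47, 1, 2, 24]` → a = [77, 47, 1, 2, 24]
`b = a[1:4]` → b = [47, 1, 2]
`c = a` → c = [77, 47, 1, 2, 24] (same object as a)
`a[2] = 36` → a = [77, 47, 36, 2, 24] (same object as c); c = [77, 47, 36, 2, 24] (same object as a)
`b.append(116)` → b = [47, 1, 2, 116]
`print(a)` → prints [77, 47, 36, 2, 24]
`print(b)` → prints [47, 1, 2, 116]
`print(c)` → prints [77, 47, 36, 2, 24]

Answer:
[77, 47, 36, 2, 24]
[47, 1, 2, 116]
[77, 47, 36, 2, 24]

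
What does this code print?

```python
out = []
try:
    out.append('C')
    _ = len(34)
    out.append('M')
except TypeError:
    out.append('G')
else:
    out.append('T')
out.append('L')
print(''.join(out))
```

Execution trace: 'C' (try body) → 'G' (except TypeError) → 'L' (after the try/except). Output: CGL

Answer: CGL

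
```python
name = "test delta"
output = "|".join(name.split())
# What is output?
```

Trace:
`name = "test delta"` → name = 'test delta'
`output = "|".join(name.split())` → output = 'test|delta'
So output = 'test|delta'

Answer: 'test|delta'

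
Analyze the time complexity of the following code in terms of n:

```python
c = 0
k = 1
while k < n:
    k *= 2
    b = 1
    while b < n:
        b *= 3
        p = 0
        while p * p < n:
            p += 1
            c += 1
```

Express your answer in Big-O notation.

Each loop level contributes: log n × log n × √n. Multiplying the contributions gives O(√n log² n).

Answer: O(√n log² n)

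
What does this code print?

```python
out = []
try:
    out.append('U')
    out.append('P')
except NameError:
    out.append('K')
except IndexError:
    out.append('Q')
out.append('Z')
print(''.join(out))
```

Execution trace: 'U' (try body) → 'P' (try body, no exception) → 'Z' (after the try/except). Output: UPZ

Answer: UPZ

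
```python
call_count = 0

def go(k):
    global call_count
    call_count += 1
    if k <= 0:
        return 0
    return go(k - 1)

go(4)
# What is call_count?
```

Linear recursion stepping by 1: 5 calls from k=4 down to ≤0.

Answer: 5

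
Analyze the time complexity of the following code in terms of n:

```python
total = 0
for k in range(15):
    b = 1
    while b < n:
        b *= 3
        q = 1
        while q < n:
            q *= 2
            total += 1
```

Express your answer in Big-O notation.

Each loop level contributes: 1 × log n × log n. Multiplying the contributions gives O(log² n).

Answer: O(log² n)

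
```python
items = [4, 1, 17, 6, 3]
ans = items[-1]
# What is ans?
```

Trace:
`items = [4, 1, 17, 6, 3]` → items = [4, 1, 17, 6, 3]
`ans = items[-1]` → ans = 3
So ans = 3

Answer: 3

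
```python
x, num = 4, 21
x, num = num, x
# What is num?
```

Trace:
`x, num = 4, 21` → x = 4; num = 21
`x, num = num, x` → x = 21; num = 4
So num = 4

Answer: 4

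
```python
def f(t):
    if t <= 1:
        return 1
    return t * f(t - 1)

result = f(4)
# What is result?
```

f(4) = 4 * 3 * 2 * 1 = 24

Answer: 24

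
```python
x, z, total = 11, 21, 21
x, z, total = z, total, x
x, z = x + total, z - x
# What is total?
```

Trace:
`x, z, total = 11, 21, 21` → x = 11; z = 21; total = 21
`x, z, total = z, total, x` → x = 21; z = 21; total = 11
`x, z = x + total, z - x` → x = 32; z = 0
So total = 11

Answer: 11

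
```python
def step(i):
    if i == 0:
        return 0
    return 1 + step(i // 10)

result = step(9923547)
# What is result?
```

Count of digits of 9923547: 7

Answer: 7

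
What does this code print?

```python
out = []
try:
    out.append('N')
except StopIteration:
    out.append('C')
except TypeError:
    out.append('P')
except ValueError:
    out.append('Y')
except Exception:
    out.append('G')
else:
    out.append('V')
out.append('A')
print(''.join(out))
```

Execution trace: 'N' (try body, no exception) → 'V' (else) → 'A' (after the try/except). Output: NVA

Answer: NVA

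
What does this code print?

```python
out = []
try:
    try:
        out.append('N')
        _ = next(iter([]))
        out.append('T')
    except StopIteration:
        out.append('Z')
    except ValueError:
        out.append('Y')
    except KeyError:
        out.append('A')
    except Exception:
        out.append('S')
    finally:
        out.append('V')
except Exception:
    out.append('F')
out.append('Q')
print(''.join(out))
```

Execution trace: 'N' (inner try body) → 'Z' (inner except StopIteration) → 'V' (inner finally) → 'Q' (after the try/except). Output: NZVQ

Answer: NZVQ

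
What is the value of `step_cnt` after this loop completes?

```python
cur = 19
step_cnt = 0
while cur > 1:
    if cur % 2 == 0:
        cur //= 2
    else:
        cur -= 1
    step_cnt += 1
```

Steps to reduce 19 to 1
`step_cnt` takes the values: 0 → 1 → 2 → 3 → 4 → 5 → 6

Answer: 6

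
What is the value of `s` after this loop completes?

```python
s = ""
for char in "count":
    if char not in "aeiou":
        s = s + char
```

Remove vowels from 'count'
`s` takes the values: "" → "c" → "cn" → "cnt"

Answer: "cnt"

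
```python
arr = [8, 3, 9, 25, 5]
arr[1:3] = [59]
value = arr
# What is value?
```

Trace:
`arr = [8, 3, 9, 25, 5]` → arr = [8, 3, 9, 25, 5]
`arr[1:3] = [59]` → arr = [8, 59, 25, 5]
`value = arr` → value = [8, 59, 25, 5]
So value = [8, 59, 25, 5]

Answer: [8, 59, 25, 5]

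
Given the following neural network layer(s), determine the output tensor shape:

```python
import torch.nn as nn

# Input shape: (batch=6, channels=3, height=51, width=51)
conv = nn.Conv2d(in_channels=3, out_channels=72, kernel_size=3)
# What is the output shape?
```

Input: (6, 3, 51, 51) -> Output: (6, 72, 49, 49)

Answer: (6, 72, 49, 49)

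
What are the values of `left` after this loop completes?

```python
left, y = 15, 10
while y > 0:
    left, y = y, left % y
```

GCD of 15 and 10
`left` takes the values: 15 → 10 → 5

Answer: 5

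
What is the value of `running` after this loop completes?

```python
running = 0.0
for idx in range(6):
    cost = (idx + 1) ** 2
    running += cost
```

Sum of squared losses 1² + 2² + ... + 6²
`running` takes the values: 0.0 → 1.0 → 5.0 → 14.0 → 30.0 → 55.0 → 91.0

Answer: 91.0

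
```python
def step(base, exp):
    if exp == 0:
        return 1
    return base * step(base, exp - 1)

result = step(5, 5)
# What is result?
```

step(5, 5) = 5 * 5 * 5 * 5 * 5 = 3125

Answer: 3125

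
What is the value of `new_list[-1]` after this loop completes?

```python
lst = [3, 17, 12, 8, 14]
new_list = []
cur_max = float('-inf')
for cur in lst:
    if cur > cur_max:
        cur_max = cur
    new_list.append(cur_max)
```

Running max ends at 17
`new_list` takes the values: [] → [3] → [3, 17] → [3, 17, 17] → [3, 17, 17, 17] → [3, 17, 17, 17, 17]
So `new_list[-1]` = 17

Answer: 17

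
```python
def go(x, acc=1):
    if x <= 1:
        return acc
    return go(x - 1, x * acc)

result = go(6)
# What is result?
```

Accumulator trace (n, acc): (6, 1) -> (5, 6) -> (4, 30) -> (3, 120) -> (2, 360) -> (1, 720) -> return 720

Answer: 720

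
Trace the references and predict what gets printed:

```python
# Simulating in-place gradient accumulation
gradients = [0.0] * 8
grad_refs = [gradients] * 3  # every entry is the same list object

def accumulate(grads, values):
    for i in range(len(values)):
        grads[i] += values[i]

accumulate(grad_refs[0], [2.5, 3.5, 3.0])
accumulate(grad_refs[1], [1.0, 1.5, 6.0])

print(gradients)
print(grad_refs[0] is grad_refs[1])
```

Key concept: gradient accumulation aliasing.
Step by step:
`gradients = [0.0] * 8` → gradients = [0.0, 0.0, 0.0, 0.0, 0.0, 0.0, 0.0, 0.0]
`grad_refs = [gradients] * 3` → grad_refs = [[0.0, 0.0, 0.0, 0.0, 0.0, 0.0, 0.0, 0.0], [0.0, 0.0, 0.0, 0.0, 0.0, 0.0, 0.0, 0.0], [0.0, 0.0, 0.0, 0.0, 0.0, 0.0, 0.0, 0.0]]
`accumulate(grad_refs[0], [2.5, 3.5, 3.0])` → gradients = [2.5, 3.5, 3.0, 0.0, 0.0, 0.0, 0.0, 0.0]; grad_refs = [[2.5, 3.5, 3.0, 0.0, 0.0, 0.0, 0.0, 0.0], [2.5, 3.5, 3.0, 0.0, 0.0, 0.0, 0.0, 0.0], [2.5, 3.5, 3.0, 0.0, 0.0, 0.0, 0.0, 0.0]]
`accumulate(grad_refs[1], [1.0, 1.5, 6.0])` → gradients = [3.5, 5.0, 9.0, 0.0, 0.0, 0.0, 0.0, 0.0]; grad_refs = [[3.5, 5.0, 9.0, 0.0, 0.0, 0.0, 0.0, 0.0], [3.5, 5.0, 9.0, 0.0, 0.0, 0.0, 0.0, 0.0], [3.5, 5.0, 9.0, 0.0, 0.0, 0.0, 0.0, 0.0]]
`print(gradients)` → prints [3.5, 5.0, 9.0, 0.0, 0.0, 0.0, 0.0, 0.0]
`print(grad_refs[0] is grad_refs[1])` → prints True

Answer:
[3.5, 5.0, 9.0, 0.0, 0.0, 0.0, 0.0, 0.0]
True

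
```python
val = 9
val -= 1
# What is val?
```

Trace:
`val = 9` → val = 9
`val -= 1` → val = 8
So val = 8

Answer: 8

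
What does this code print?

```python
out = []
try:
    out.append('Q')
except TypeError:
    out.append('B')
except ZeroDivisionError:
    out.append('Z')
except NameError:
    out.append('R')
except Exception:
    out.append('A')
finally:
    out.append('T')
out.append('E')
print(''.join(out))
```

Execution trace: 'Q' (try body, no exception) → 'T' (finally) → 'E' (after the try/except). Output: QTE

Answer: QTE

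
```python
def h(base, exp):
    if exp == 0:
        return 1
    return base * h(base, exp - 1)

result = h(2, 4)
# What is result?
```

h(2, 4) = 2 * 2 * 2 * 2 = 16

Answer: 16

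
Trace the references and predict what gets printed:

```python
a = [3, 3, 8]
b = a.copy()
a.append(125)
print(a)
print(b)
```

Key concept: list.copy() creates independent copy.
Step by step:
`a = [3, 3, 8]` → a = [3, 3, 8]
`b = a.copy()` → b = [3, 3, 8]
`a.append(125)` → a = [3, 3, 8, 125]
`print(a)` → prints [3, 3, 8, 125]
`print(b)` → prints [3, 3, 8]

Answer:
[3, 3, 8, 125]
[3, 3, 8]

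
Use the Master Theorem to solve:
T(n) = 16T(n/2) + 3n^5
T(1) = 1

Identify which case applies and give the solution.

a=16, b=2, f(n)=3n^5. log_2(16) = 4. Since c=5 > 4 and the regularity condition holds (16(n/2)^5 = (16/2^5)n^5 with 16/2^5 < 1), Case 3 applies: T(n) = Θ(f(n)) = O(n^5).

Answer: O(n^5) - Case 3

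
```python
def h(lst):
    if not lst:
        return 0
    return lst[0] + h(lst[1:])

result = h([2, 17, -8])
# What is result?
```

2 + 17 + (-8) + 0 = 11

Answer: 11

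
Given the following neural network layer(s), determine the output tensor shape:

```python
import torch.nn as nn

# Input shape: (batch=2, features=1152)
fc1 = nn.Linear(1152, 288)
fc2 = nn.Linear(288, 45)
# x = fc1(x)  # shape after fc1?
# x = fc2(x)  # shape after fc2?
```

Input: (2, 1152) -> after fc1: (2, 288) -> Output: (2, 45)

Answer: (2, 45)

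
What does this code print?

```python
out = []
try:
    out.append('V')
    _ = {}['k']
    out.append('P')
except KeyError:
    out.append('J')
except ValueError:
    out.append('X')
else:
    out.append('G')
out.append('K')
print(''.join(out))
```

Execution trace: 'V' (try body) → 'J' (except KeyError) → 'K' (after the try/except). Output: VJK

Answer: VJK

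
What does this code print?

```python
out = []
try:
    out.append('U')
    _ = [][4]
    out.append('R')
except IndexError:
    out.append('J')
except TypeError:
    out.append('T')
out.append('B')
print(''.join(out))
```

Execution trace: 'U' (try body) → 'J' (except IndexError) → 'B' (after the try/except). Output: UJB

Answer: UJB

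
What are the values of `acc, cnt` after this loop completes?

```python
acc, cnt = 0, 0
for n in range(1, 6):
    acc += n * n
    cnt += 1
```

Sum of squares and count
`acc, cnt` takes the values: (0, 0) → (1, 0) → (1, 1) → (5, 1) → (5, 2) → (14, 2) → (14, 3) → (30, 3) → (30, 4) → (55, 4) → (55, 5)

Answer: 55, 5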